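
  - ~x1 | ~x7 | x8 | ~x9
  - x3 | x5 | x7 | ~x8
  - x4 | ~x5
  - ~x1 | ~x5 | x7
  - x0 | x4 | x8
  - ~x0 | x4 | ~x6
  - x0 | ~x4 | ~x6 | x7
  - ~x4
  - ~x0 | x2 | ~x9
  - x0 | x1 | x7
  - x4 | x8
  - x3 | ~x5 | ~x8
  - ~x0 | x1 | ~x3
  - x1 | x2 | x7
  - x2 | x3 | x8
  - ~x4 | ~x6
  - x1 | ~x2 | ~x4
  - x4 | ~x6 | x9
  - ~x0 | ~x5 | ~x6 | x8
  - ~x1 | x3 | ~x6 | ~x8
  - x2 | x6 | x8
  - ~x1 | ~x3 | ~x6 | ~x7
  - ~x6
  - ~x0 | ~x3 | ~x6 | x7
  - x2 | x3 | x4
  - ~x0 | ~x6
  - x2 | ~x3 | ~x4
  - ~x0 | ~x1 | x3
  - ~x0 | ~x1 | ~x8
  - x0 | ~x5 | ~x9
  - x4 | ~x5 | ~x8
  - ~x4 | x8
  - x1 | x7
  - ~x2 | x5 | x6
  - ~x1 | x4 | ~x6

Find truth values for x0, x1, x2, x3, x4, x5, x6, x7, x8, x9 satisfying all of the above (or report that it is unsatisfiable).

x0: False, x1: True, x2: False, x3: True, x4: False, x5: False, x6: False, x7: False, x8: True, x9: True

Unit clause (~x4) forces x4 = False.
In (x4 | x8) only x8 is left, so x8 = True.
Unit clause (~x6) forces x6 = False.
In (x4 | ~x5 | ~x8) only ~x5 is left, so x5 = False.
In (~x2 | x5 | x6) only ~x2 is left, so x2 = False.
In (x2 | x3 | x4) only x3 is left, so x3 = True.
Try x0 = True:
  (~x0 | x2 | ~x9) forces x9 = False.
  (~x0 | x1 | ~x3) forces x1 = True.
  clause (~x0 | ~x1 | ~x8) is falsified — backtrack.
So x0 = False.
Set x1 = True.
Set x7 = False.
Set x9 = True.
All clauses satisfied.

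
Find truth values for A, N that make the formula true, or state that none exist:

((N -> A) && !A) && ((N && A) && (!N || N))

Case A = True: the conjunct !A is False.
Case A = False: the conjunct A is False.
Both cases fail — unsatisfiable.

No satisfying assignment exists.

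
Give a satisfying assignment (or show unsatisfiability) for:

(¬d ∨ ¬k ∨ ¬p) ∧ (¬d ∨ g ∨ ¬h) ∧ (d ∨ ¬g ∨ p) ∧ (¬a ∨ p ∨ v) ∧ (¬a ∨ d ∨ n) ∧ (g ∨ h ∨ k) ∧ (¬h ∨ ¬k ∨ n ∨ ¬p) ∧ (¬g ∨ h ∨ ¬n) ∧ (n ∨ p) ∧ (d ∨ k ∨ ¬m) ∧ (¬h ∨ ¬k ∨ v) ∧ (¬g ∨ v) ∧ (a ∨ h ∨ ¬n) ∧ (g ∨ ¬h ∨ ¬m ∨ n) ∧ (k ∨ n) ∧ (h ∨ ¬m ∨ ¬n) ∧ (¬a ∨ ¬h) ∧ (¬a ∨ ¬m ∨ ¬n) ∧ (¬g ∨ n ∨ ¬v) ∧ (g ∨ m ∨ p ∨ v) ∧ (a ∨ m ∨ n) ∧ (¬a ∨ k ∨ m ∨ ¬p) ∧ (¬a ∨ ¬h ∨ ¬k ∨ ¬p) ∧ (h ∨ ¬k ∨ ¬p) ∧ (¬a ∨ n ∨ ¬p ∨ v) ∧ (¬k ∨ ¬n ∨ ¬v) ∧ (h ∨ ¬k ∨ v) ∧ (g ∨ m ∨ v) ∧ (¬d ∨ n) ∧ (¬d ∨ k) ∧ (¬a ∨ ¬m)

m=F; k=F; d=F; v=T; n=T; p=T; a=F; h=T; g=F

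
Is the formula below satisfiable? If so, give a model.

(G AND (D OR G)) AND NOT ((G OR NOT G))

The conjunct NOT ((G OR NOT G)) is unsatisfiable on its own:
  G=F: evaluates to False.
  G=T: evaluates to False.
So the whole conjunction is unsatisfiable.

The formula is unsatisfiable.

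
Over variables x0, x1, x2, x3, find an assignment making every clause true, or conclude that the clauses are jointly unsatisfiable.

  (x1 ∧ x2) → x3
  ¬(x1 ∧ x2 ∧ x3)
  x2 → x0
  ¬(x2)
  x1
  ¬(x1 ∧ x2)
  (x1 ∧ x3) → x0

x0 = True; x1 = True; x2 = False; x3 = False

Unit clause (¬x2) forces x2 = False.
Unit clause (x1) forces x1 = True.
Set x0 = True.
Set x3 = False.
Check each clause:
  (¬x2): ¬x2 holds.
  (x1): x1 holds.
  (¬x1 ∨ ¬x2 ∨ ¬x3): ¬x2 holds.
  (¬x1 ∨ ¬x2): ¬x2 holds.
  (x0 ∨ ¬x2): x0 holds.
  (¬x1 ∨ ¬x2 ∨ x3): ¬x2 holds.
  (x0 ∨ ¬x1 ∨ ¬x3): x0 holds.
All clauses satisfied.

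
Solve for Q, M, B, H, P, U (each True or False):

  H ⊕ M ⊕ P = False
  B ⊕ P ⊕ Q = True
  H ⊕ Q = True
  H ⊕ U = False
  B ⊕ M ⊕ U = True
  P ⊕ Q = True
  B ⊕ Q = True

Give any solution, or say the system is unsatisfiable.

Adding constraints 1, 4, 5, 6, 7 mod 2: every variable appears an even number of times on the left, so the left side is 0.
But the right sides sum to 1 (mod 2). 0 ≠ 1 — the system is inconsistent.

Unsatisfiable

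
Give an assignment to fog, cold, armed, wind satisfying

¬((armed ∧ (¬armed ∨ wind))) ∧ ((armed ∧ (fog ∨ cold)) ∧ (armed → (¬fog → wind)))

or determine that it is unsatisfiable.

fog = True, cold = True, armed = True, wind = False

  ¬((armed ∧ (¬armed ∨ wind))) = True
    armed ∧ (¬armed ∨ wind) = False
      ¬armed ∨ wind = False
        ¬armed = False
  (armed ∧ (fog ∨ cold)) ∧ (armed → (¬fog → wind)) = True
    armed ∧ (fog ∨ cold) = True
      fog ∨ cold = True
    armed → (¬fog → wind) = True
      ¬fog → wind = True
        ¬fog = False
Both conjuncts True, so the formula holds.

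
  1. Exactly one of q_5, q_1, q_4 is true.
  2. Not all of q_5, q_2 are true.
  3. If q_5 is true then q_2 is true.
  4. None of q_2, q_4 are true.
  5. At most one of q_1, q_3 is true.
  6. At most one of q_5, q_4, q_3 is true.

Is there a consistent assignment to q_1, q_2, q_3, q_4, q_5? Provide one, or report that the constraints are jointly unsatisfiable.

q_1 = True, q_2 = False, q_3 = False, q_4 = False, q_5 = False

  (1) {q_5, q_1, q_4}: 1 true — exactly one ✓
  (2) {q_5, q_2}: 0/2 true — not all ✓
  (3) q_5=F ⇒ q_2: vacuous ✓
  (4) {q_2, q_4}: 0 true — none ✓
  (5) {q_1, q_3}: 1 true — at most one ✓
  (6) {q_5, q_4, q_3}: 0 true — at most one ✓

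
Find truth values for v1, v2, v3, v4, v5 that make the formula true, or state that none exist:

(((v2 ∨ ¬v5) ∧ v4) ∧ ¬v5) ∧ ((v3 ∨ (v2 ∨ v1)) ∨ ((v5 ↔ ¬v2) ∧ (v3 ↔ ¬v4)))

v1 = True, v2 = True, v3 = False, v4 = True, v5 = False

  ((v2 ∨ ¬v5) ∧ v4) ∧ ¬v5 = True
    (v2 ∨ ¬v5) ∧ v4 = True
      v2 ∨ ¬v5 = True
        ¬v5 = True
    ¬v5 = True
  (v3 ∨ (v2 ∨ v1)) ∨ ((v5 ↔ ¬v2) ∧ (v3 ↔ ¬v4)) = True
    v3 ∨ (v2 ∨ v1) = True
      v2 ∨ v1 = True
    (v5 ↔ ¬v2) ∧ (v3 ↔ ¬v4) = True
      v5 ↔ ¬v2 = True
        ¬v2 = False
      v3 ↔ ¬v4 = True
        ¬v4 = False
Both conjuncts True, so the formula holds.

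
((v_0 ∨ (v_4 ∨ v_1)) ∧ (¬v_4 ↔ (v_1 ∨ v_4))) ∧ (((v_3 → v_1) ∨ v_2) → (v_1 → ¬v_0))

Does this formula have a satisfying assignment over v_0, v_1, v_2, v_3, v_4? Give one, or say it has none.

v_0: False; v_1: True; v_2: True; v_3: False; v_4: False

  (v_0 ∨ (v_4 ∨ v_1)) ∧ (¬v_4 ↔ (v_1 ∨ v_4)) = True
    v_0 ∨ (v_4 ∨ v_1) = True
      v_4 ∨ v_1 = True
    ¬v_4 ↔ (v_1 ∨ v_4) = True
      ¬v_4 = True
      v_1 ∨ v_4 = True
  ((v_3 → v_1) ∨ v_2) → (v_1 → ¬v_0) = True
    (v_3 → v_1) ∨ v_2 = True
      v_3 → v_1 = True
    v_1 → ¬v_0 = True
      ¬v_0 = True
Both conjuncts True, so the formula holds.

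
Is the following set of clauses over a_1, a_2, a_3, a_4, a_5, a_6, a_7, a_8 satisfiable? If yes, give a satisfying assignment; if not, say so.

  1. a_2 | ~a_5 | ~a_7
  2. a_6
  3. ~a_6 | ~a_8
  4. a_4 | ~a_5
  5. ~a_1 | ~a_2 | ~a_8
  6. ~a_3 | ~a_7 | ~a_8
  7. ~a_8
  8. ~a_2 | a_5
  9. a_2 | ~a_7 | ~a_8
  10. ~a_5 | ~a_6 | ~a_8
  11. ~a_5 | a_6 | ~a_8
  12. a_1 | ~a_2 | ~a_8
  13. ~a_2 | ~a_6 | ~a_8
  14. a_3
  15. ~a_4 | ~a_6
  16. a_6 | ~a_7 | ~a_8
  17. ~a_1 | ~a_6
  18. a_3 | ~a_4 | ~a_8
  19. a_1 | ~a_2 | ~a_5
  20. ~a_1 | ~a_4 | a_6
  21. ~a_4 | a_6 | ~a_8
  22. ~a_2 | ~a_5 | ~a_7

a_1 = False, a_2 = False, a_3 = True, a_4 = False, a_5 = False, a_6 = True, a_7 = False, a_8 = False

Unit clause (a_6) forces a_6 = True.
In (~a_6 | ~a_8) only ~a_8 is left, so a_8 = False.
Unit clause (a_3) forces a_3 = True.
In (~a_4 | ~a_6) only ~a_4 is left, so a_4 = False.
In (~a_1 | ~a_6) only ~a_1 is left, so a_1 = False.
In (a_4 | ~a_5) only ~a_5 is left, so a_5 = False.
In (~a_2 | a_5) only ~a_2 is left, so a_2 = False.
Set a_7 = False.
All clauses satisfied.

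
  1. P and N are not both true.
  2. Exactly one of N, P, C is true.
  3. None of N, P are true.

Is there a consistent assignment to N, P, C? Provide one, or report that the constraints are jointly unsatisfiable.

N = False, P = False, C = True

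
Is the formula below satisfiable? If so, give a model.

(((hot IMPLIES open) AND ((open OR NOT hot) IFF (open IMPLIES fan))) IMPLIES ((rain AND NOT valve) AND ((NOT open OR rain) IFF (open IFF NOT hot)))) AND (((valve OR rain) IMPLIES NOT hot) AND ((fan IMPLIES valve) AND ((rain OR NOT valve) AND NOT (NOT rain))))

hot = False, open = True, valve = False, rain = True, fan = False

  ((hot IMPLIES open) AND ((open OR NOT hot) IFF (open IMPLIES fan))) IMPLIES ((rain AND NOT valve) AND ((NOT open OR rain) IFF (open IFF NOT hot))) = True
    (hot IMPLIES open) AND ((open OR NOT hot) IFF (open IMPLIES fan)) = False
      hot IMPLIES open = True
      (open OR NOT hot) IFF (open IMPLIES fan) = False
        open OR NOT hot = True
          NOT hot = True
        open IMPLIES fan = False
    (rain AND NOT valve) AND ((NOT open OR rain) IFF (open IFF NOT hot)) = True
      rain AND NOT valve = True
        NOT valve = True
      (NOT open OR rain) IFF (open IFF NOT hot) = True
        NOT open OR rain = True
          NOT open = False
        open IFF NOT hot = True
          NOT hot = True
  ((valve OR rain) IMPLIES NOT hot) AND ((fan IMPLIES valve) AND ((rain OR NOT valve) AND NOT (NOT rain))) = True
    (valve OR rain) IMPLIES NOT hot = True
      valve OR rain = True
      NOT hot = True
    (fan IMPLIES valve) AND ((rain OR NOT valve) AND NOT (NOT rain)) = True
      fan IMPLIES valve = True
      (rain OR NOT valve) AND NOT (NOT rain) = True
        rain OR NOT valve = True
          NOT valve = True
        NOT (NOT rain) = True
          NOT rain = False
Both conjuncts True, so the formula holds.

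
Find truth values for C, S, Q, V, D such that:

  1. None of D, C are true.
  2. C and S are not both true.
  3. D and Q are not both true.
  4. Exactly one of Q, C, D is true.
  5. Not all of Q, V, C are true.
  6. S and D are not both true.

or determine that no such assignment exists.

C = False; S = False; Q = True; V = False; D = False

  (1) {D, C}: 0 true — none ✓
  (2) C=F, S=F — not both ✓
  (3) D=F, Q=T — not both ✓
  (4) {Q, C, D}: 1 true — exactly one ✓
  (5) {Q, V, C}: 1/3 true — not all ✓
  (6) S=F, D=F — not both ✓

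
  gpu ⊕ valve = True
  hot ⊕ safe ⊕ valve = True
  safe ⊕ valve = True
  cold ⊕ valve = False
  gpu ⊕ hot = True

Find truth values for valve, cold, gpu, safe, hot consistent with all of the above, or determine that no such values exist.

valve=F, cold=F, gpu=T, safe=T, hot=F

gpu ⊕ valve = T ⊕ F = True ✓
hot ⊕ safe ⊕ valve = F ⊕ T ⊕ F = True ✓
safe ⊕ valve = T ⊕ F = True ✓
cold ⊕ valve = F ⊕ F = False ✓
gpu ⊕ hot = T ⊕ F = True ✓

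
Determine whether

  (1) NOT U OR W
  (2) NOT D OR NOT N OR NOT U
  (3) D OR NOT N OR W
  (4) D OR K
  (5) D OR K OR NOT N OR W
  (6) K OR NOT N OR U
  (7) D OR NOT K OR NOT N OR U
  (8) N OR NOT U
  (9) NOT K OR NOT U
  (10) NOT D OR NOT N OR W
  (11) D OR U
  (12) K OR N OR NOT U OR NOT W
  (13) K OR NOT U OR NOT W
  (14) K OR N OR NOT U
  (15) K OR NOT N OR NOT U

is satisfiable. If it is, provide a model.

N=F; W=F; U=F; K=T; D=T

Set N = False.
  then (N OR NOT U) forces U = False.
  then (D OR U) forces D = True.
Set W = False.
Set K = True.
All clauses satisfied.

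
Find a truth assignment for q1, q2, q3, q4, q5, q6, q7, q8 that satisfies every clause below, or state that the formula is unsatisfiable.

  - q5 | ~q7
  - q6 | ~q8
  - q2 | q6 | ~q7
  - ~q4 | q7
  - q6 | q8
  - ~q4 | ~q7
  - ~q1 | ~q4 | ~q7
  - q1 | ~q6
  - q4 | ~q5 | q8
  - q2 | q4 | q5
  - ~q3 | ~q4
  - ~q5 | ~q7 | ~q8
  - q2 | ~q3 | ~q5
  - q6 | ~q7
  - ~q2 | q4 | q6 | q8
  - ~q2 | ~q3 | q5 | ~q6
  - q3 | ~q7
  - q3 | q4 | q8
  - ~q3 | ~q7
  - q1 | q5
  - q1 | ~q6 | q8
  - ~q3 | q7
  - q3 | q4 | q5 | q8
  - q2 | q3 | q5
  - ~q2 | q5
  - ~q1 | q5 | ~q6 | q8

q1 = True; q2 = True; q3 = False; q4 = False; q5 = True; q6 = True; q7 = False; q8 = True

Try q1 = False:
  (q1 | ~q6) forces q6 = False.
  (q6 | ~q8) forces q8 = False.
  clause (q6 | q8) is falsified — backtrack.
So q1 = True.
Set q2 = True.
  then (~q2 | q5) forces q5 = True.
Set q3 = False.
  then (q3 | ~q7) forces q7 = False.
  then (~q4 | q7) forces q4 = False.
  then (q4 | ~q5 | q8) forces q8 = True.
  then (q6 | ~q8) forces q6 = True.
All clauses satisfied.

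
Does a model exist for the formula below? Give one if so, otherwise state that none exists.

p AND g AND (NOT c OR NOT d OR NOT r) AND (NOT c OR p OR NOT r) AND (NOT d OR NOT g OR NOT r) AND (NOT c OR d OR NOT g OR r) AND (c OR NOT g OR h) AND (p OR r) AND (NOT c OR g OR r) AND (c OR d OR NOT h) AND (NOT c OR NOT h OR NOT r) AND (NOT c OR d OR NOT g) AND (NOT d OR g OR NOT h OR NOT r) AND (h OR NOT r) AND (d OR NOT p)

d: True, h: True, p: True, g: True, c: False, r: False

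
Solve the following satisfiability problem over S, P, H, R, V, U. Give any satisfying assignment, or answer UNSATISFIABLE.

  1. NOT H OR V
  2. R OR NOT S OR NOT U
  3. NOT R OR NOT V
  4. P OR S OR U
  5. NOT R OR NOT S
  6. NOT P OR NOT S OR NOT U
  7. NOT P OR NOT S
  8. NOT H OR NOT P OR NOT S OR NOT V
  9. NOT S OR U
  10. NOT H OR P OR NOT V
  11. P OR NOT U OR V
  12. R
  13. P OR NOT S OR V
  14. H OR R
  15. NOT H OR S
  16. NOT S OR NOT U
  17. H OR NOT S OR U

Unit clause (R) forces R = True.
In (NOT R OR NOT V) only NOT V is left, so V = False.
In (NOT R OR NOT S) only NOT S is left, so S = False.
In (NOT H OR S) only NOT H is left, so H = False.
Try P = False:
  (P OR S OR U) forces U = True.
  clause (P OR NOT U OR V) is falsified — backtrack.
So P = True.
Set U = False.
All clauses satisfied.

S=F, P=T, H=F, R=T, V=F, U=F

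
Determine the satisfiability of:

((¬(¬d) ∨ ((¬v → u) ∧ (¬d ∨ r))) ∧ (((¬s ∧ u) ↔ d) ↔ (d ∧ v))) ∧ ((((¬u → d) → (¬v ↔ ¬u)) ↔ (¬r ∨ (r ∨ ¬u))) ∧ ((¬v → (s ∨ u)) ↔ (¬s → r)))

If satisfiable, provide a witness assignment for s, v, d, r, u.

s = True, v = False, d = True, r = True, u = False

  (¬(¬d) ∨ ((¬v → u) ∧ (¬d ∨ r))) ∧ (((¬s ∧ u) ↔ d) ↔ (d ∧ v)) = True
    ¬(¬d) ∨ ((¬v → u) ∧ (¬d ∨ r)) = True
      ¬(¬d) = True
        ¬d = False
      (¬v → u) ∧ (¬d ∨ r) = False
        ¬v → u = False
          ¬v = True
        ¬d ∨ r = True
          ¬d = False
    ((¬s ∧ u) ↔ d) ↔ (d ∧ v) = True
      (¬s ∧ u) ↔ d = False
        ¬s ∧ u = False
          ¬s = False
      d ∧ v = False
  (((¬u → d) → (¬v ↔ ¬u)) ↔ (¬r ∨ (r ∨ ¬u))) ∧ ((¬v → (s ∨ u)) ↔ (¬s → r)) = True
    ((¬u → d) → (¬v ↔ ¬u)) ↔ (¬r ∨ (r ∨ ¬u)) = True
      (¬u → d) → (¬v ↔ ¬u) = True
        ¬u → d = True
          ¬u = True
        ¬v ↔ ¬u = True
          ¬v = True
          ¬u = True
      ¬r ∨ (r ∨ ¬u) = True
        ¬r = False
        r ∨ ¬u = True
          ¬u = True
    (¬v → (s ∨ u)) ↔ (¬s → r) = True
      ¬v → (s ∨ u) = True
        ¬v = True
        s ∨ u = True
      ¬s → r = True
        ¬s = False
Both conjuncts True, so the formula holds.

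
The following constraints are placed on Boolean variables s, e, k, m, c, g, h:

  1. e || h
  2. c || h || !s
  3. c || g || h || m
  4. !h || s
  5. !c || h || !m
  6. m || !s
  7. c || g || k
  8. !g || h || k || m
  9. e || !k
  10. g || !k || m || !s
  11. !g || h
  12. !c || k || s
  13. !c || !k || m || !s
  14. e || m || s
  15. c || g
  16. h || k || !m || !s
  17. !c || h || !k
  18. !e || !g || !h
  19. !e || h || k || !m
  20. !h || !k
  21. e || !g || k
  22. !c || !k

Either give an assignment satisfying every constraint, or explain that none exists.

s = True, e = False, k = False, m = True, c = True, g = False, h = True

Set s = True.
  then (m || !s) forces m = True.
Set e = False.
  then (e || h) forces h = True.
  then (e || !k) forces k = False.
  then (e || !g || k) forces g = False.
  then (c || g || k) forces c = True.
All clauses satisfied.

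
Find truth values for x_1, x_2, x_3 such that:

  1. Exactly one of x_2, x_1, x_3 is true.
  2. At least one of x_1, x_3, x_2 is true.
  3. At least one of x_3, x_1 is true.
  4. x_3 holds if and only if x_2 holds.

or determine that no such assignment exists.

x_1: True, x_2: False, x_3: False

  (1) {x_2, x_1, x_3}: 1 true — exactly one ✓
  (2) {x_1, x_3, x_2}: 1 true — at least one ✓
  (3) {x_3, x_1}: 1 true — at least one ✓
  (4) x_3=F, x_2=F — same ✓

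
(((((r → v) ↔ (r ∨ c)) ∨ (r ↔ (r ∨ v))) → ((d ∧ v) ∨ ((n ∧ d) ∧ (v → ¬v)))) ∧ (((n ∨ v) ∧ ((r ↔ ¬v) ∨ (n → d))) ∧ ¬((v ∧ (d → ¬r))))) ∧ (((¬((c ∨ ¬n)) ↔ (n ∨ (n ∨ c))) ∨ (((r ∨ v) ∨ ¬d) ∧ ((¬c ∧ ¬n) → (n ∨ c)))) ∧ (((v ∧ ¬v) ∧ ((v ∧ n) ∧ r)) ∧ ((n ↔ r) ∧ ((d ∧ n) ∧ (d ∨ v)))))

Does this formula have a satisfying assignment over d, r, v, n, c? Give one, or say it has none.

Case v = True: the conjunct ¬v is False.
Case v = False: the conjunct v is False.
Both cases fail — unsatisfiable.

UNSATISFIABLE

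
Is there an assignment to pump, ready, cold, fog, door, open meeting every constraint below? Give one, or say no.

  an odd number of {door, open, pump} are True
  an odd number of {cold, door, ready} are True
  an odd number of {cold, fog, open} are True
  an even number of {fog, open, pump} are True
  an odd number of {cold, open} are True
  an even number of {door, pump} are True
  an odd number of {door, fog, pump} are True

Adding constraints 3, 5, 6, 7 mod 2: every variable appears an even number of times on the left, so the left side is 0.
But the right sides sum to 1 (mod 2). 0 ≠ 1 — the system is inconsistent.

Unsatisfiable — no assignment works.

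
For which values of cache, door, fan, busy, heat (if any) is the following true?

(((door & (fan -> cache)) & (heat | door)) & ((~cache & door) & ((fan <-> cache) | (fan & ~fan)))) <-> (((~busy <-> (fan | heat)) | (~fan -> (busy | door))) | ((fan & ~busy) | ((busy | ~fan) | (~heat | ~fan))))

cache=F; door=T; fan=F; busy=F; heat=F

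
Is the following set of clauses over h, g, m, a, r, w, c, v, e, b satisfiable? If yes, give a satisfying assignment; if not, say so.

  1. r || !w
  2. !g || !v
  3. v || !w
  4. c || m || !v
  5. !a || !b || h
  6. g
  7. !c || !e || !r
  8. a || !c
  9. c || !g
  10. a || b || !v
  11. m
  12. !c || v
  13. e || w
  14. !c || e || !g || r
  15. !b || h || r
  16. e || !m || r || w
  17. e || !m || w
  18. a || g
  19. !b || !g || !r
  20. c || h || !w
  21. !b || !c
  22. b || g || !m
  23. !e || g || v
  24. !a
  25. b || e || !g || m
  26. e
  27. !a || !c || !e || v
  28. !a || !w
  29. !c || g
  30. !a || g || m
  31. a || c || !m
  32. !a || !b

The formula is unsatisfiable.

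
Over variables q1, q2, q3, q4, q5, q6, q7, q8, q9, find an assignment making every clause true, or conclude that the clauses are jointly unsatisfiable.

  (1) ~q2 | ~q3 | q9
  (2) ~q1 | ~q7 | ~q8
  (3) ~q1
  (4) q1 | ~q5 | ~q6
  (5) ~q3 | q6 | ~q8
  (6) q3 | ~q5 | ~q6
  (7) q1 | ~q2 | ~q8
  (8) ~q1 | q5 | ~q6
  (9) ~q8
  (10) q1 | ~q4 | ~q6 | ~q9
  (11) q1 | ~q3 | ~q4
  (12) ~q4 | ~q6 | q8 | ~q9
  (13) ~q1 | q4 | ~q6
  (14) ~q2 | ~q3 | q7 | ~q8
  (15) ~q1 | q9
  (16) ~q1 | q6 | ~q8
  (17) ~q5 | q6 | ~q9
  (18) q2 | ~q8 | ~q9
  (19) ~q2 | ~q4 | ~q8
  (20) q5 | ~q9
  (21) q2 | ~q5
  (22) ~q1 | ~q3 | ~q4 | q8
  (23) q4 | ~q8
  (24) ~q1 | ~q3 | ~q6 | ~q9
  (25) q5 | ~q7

Unit clause (~q1) forces q1 = False.
Unit clause (~q8) forces q8 = False.
Set q2 = True.
Try q3 = True:
  (~q2 | ~q3 | q9) forces q9 = True.
  (q1 | ~q3 | ~q4) forces q4 = False.
  (q5 | ~q9) forces q5 = True.
  (q1 | ~q5 | ~q6) forces q6 = False.
  clause (~q5 | q6 | ~q9) is falsified — backtrack.
So q3 = False.
Set q4 = True.
Set q5 = False.
  then (q5 | ~q9) forces q9 = False.
  then (q5 | ~q7) forces q7 = False.
Set q6 = True.
All clauses satisfied.

q1=F, q2=T, q3=F, q4=T, q5=F, q6=T, q7=F, q8=F, q9=F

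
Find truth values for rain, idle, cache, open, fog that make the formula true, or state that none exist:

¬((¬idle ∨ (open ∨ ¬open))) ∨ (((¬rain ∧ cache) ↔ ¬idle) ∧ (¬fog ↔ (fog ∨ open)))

rain: True; idle: True; cache: False; open: True; fog: False

  ¬((¬idle ∨ (open ∨ ¬open))) ∨ (((¬rain ∧ cache) ↔ ¬idle) ∧ (¬fog ↔ (fog ∨ open))) = True
    ¬((¬idle ∨ (open ∨ ¬open))) = False
      ¬idle ∨ (open ∨ ¬open) = True
        ¬idle = False
        open ∨ ¬open = True
          ¬open = False
    ((¬rain ∧ cache) ↔ ¬idle) ∧ (¬fog ↔ (fog ∨ open)) = True
      (¬rain ∧ cache) ↔ ¬idle = True
        ¬rain ∧ cache = False
          ¬rain = False
        ¬idle = False
      ¬fog ↔ (fog ∨ open) = True
        ¬fog = True
        fog ∨ open = True
The formula evaluates to True.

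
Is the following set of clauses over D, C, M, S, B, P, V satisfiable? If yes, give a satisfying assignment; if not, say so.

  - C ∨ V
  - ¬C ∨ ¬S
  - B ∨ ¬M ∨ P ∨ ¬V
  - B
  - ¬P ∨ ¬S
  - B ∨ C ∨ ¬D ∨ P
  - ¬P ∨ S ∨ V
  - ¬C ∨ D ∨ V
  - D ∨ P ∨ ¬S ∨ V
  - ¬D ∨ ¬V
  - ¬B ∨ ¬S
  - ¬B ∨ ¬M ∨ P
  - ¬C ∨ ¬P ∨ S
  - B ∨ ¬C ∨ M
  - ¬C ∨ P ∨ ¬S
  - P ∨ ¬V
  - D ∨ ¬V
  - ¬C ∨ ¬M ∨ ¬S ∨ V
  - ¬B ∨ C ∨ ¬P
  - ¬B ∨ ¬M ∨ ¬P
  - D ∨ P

D = True, C = True, M = False, S = False, B = True, P = False, V = False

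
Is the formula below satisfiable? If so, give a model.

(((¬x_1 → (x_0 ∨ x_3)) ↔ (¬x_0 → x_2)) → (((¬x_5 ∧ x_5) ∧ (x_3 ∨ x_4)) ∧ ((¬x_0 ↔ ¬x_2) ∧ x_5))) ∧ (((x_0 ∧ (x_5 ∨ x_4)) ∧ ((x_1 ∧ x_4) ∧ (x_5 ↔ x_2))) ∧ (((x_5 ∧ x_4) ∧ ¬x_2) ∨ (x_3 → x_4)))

Unsatisfiable

Case x_4 = True: the formula simplifies to (((¬x_1 → (x_0 ∨ x_3)) ↔ (¬x_0 → x_2)) → ((¬x_5 ∧ x_5) ∧ ((¬x_0 ↔ ¬x_2) ∧ x_5))) ∧ (x_0 ∧ (x_1 ∧ (x_5 ↔ x_2))).
  x_0 = True: simplifies to ((¬x_5 ∧ x_5) ∧ (x_2 ∧ x_5)) ∧ (x_1 ∧ (x_5 ↔ x_2)).
    x_5 = True: the conjunct ¬x_5 is False.
    x_5 = False: the conjunct x_5 is False.
  x_0 = False: the conjunct x_0 is False.
Case x_4 = False: the conjunct x_4 is False.
Both cases fail — unsatisfiable.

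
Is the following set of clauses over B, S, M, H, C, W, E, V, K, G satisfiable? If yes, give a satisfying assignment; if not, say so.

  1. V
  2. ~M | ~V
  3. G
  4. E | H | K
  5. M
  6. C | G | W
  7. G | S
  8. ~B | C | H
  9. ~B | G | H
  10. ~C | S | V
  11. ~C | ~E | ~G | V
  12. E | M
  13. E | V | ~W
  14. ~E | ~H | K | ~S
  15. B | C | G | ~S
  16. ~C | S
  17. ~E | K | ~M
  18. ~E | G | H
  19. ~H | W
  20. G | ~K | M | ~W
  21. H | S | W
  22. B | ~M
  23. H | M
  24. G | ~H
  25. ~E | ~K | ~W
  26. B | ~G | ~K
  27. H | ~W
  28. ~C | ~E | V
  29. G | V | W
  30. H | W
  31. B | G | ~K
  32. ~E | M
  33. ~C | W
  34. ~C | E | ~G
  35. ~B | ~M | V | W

UNSATISFIABLE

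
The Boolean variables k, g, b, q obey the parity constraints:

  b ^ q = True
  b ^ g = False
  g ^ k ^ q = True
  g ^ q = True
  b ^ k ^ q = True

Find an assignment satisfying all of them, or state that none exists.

k=F, g=T, b=T, q=F

b ^ q = T ^ F = True ✓
b ^ g = T ^ T = False ✓
g ^ k ^ q = T ^ F ^ F = True ✓
g ^ q = T ^ F = True ✓
b ^ k ^ q = T ^ F ^ F = True ✓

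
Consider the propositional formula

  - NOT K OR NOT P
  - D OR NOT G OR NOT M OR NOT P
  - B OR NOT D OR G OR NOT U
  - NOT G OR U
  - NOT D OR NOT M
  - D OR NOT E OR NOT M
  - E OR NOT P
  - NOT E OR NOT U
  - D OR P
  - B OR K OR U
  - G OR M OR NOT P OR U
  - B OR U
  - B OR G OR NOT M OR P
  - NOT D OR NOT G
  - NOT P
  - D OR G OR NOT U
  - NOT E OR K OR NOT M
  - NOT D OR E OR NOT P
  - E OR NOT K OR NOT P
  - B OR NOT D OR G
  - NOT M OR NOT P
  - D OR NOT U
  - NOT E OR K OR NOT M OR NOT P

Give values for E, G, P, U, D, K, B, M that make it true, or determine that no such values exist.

Unit clause (NOT P) forces P = False.
In (D OR P) only D is left, so D = True.
In (NOT D OR NOT G) only NOT G is left, so G = False.
In (B OR NOT D OR G) only B is left, so B = True.
In (NOT D OR NOT M) only NOT M is left, so M = False.
Set E = False.
Set U = False.
Set K = False.
All clauses satisfied.

E=F, G=F, P=F, U=F, D=T, K=F, B=T, M=F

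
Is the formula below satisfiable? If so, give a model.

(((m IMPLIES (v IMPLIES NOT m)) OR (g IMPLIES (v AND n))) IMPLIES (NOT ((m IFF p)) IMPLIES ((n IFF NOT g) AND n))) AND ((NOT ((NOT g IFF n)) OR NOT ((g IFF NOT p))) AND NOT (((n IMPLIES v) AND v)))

n: True; g: False; p: False; m: False; v: False

  ((m IMPLIES (v IMPLIES NOT m)) OR (g IMPLIES (v AND n))) IMPLIES (NOT ((m IFF p)) IMPLIES ((n IFF NOT g) AND n)) = True
    (m IMPLIES (v IMPLIES NOT m)) OR (g IMPLIES (v AND n)) = True
      m IMPLIES (v IMPLIES NOT m) = True
        v IMPLIES NOT m = True
          NOT m = True
      g IMPLIES (v AND n) = True
        v AND n = False
    NOT ((m IFF p)) IMPLIES ((n IFF NOT g) AND n) = True
      NOT ((m IFF p)) = False
        m IFF p = True
      (n IFF NOT g) AND n = True
        n IFF NOT g = True
          NOT g = True
  (NOT ((NOT g IFF n)) OR NOT ((g IFF NOT p))) AND NOT (((n IMPLIES v) AND v)) = True
    NOT ((NOT g IFF n)) OR NOT ((g IFF NOT p)) = True
      NOT ((NOT g IFF n)) = False
        NOT g IFF n = True
          NOT g = True
      NOT ((g IFF NOT p)) = True
        g IFF NOT p = False
          NOT p = True
    NOT (((n IMPLIES v) AND v)) = True
      (n IMPLIES v) AND v = False
        n IMPLIES v = False
Both conjuncts True, so the formula holds.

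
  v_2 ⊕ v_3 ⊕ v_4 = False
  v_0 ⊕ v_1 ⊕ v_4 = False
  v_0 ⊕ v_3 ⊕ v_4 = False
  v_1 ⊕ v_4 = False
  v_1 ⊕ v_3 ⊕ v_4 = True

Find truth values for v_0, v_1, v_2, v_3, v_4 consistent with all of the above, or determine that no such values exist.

v_0=F, v_1=T, v_2=F, v_3=T, v_4=T

v_2 ⊕ v_3 ⊕ v_4 = F ⊕ T ⊕ T = False ✓
v_0 ⊕ v_1 ⊕ v_4 = F ⊕ T ⊕ T = False ✓
v_0 ⊕ v_3 ⊕ v_4 = F ⊕ T ⊕ T = False ✓
v_1 ⊕ v_4 = T ⊕ T = False ✓
v_1 ⊕ v_3 ⊕ v_4 = T ⊕ T ⊕ T = True ✓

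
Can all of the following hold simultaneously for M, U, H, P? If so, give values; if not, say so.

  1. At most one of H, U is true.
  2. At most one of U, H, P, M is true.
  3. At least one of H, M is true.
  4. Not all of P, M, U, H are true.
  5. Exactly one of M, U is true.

M=T, U=F, H=F, P=F

  (1) {H, U}: 0 true — at most one ✓
  (2) {U, H, P, M}: 1 true — at most one ✓
  (3) {H, M}: 1 true — at least one ✓
  (4) {P, M, U, H}: 1/4 true — not all ✓
  (5) {M, U}: 1 true — exactly one ✓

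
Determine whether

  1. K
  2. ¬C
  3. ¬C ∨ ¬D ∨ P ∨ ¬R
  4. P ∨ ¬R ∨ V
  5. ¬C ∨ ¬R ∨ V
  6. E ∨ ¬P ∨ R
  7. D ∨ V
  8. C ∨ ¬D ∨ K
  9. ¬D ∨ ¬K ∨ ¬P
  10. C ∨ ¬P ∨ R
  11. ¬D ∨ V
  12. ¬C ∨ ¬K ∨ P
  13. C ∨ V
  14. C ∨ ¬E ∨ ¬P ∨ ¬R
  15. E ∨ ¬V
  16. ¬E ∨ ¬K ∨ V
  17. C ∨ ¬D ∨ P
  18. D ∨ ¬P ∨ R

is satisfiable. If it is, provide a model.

Unit clause (K) forces K = True.
Unit clause (¬C) forces C = False.
In (C ∨ V) only V is left, so V = True.
In (E ∨ ¬V) only E is left, so E = True.
Set P = False.
  then (C ∨ ¬D ∨ P) forces D = False.
Set R = False.
All clauses satisfied.

V = True, P = False, E = True, C = False, R = False, D = False, K = True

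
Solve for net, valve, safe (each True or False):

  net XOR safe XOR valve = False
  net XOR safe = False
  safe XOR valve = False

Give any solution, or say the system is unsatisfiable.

net = False; valve = False; safe = False

net XOR safe XOR valve = F XOR F XOR F = False ✓
net XOR safe = F XOR F = False ✓
safe XOR valve = F XOR F = False ✓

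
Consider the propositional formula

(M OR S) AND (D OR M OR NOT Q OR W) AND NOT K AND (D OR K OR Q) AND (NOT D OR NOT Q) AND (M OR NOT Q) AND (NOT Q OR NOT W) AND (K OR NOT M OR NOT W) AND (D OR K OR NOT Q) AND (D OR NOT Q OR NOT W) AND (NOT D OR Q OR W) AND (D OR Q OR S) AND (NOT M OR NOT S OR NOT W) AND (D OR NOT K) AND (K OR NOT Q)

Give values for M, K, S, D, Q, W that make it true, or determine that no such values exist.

Unit clause (NOT K) forces K = False.
In (K OR NOT Q) only NOT Q is left, so Q = False.
In (D OR K OR Q) only D is left, so D = True.
In (NOT D OR Q OR W) only W is left, so W = True.
In (K OR NOT M OR NOT W) only NOT M is left, so M = False.
In (M OR S) only S is left, so S = True.
All clauses satisfied.

M=F, K=F, S=T, D=T, Q=F, W=T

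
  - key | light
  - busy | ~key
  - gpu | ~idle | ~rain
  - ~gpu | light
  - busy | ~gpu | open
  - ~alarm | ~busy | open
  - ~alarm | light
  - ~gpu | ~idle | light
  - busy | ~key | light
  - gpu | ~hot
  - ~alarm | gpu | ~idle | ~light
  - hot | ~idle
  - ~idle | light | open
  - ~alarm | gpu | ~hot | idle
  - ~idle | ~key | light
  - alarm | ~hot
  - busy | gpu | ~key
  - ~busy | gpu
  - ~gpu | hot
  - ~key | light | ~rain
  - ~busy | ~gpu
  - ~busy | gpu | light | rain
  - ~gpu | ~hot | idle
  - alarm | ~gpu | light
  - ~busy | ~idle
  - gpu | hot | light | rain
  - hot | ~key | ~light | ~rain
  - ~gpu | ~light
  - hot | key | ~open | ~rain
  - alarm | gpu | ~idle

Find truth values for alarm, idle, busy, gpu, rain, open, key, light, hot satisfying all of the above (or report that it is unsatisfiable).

Set alarm = True.
  then (~alarm | light) forces light = True.
  then (~gpu | ~light) forces gpu = False.
  then (gpu | ~hot) forces hot = False.
  then (~alarm | gpu | ~idle | ~light) forces idle = False.
  then (~busy | gpu) forces busy = False.
  then (busy | ~key) forces key = False.
Set rain = False.
Set open = False.
All clauses satisfied.

alarm = True; idle = False; busy = False; gpu = False; rain = False; open = False; key = False; light = True; hot = False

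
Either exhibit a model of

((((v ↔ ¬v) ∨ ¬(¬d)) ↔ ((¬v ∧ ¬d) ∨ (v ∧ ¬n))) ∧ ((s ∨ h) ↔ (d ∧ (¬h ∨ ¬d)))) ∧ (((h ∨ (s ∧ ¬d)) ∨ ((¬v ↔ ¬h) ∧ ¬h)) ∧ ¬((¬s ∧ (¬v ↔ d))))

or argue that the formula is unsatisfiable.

Case d = True: the formula simplifies to ((v ∧ ¬n) ∧ ((s ∨ h) ↔ ¬h)) ∧ ((h ∨ ((¬v ↔ ¬h) ∧ ¬h)) ∧ ¬((¬s ∧ ¬v))).
  h = True: the conjunct (s ∨ h) ↔ ¬h becomes (s ∨ True) ↔ ¬True = False.
  h = False: simplifies to ((v ∧ ¬n) ∧ s) ∧ (¬v ∧ ¬((¬s ∧ ¬v))).
    v = True: the conjunct ¬v is False.
    v = False: the conjunct v is False.
Case d = False: the formula simplifies to (((v ↔ ¬v) ↔ (¬v ∨ (v ∧ ¬n))) ∧ ¬((s ∨ h))) ∧ (((h ∨ s) ∨ ((¬v ↔ ¬h) ∧ ¬h)) ∧ ¬((¬s ∧ v))).
  v = True: simplifies to (n ∧ ¬((s ∨ h))) ∧ (((h ∨ s) ∨ (h ∧ ¬h)) ∧ ¬(¬s)).
    s = True: the conjunct ¬((s ∨ h)) becomes ¬((True ∨ h)) = False.
    s = False: the conjunct ¬(¬s) becomes ¬(¬False) = False.
  v = False: the conjunct (v ↔ ¬v) ↔ (¬v ∨ (v ∧ ¬n)) becomes (False ↔ True) ↔ (True ∨ False) = False.
Both cases fail — unsatisfiable.

The formula is unsatisfiable.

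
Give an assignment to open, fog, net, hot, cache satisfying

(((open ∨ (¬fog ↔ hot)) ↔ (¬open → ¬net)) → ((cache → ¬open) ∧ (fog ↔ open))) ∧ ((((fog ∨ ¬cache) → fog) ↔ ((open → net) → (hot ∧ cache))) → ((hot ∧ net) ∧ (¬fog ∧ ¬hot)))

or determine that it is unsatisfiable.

open: True, fog: True, net: True, hot: True, cache: False

  ((open ∨ (¬fog ↔ hot)) ↔ (¬open → ¬net)) → ((cache → ¬open) ∧ (fog ↔ open)) = True
    (open ∨ (¬fog ↔ hot)) ↔ (¬open → ¬net) = True
      open ∨ (¬fog ↔ hot) = True
        ¬fog ↔ hot = False
          ¬fog = False
      ¬open → ¬net = True
        ¬open = False
        ¬net = False
    (cache → ¬open) ∧ (fog ↔ open) = True
      cache → ¬open = True
        ¬open = False
      fog ↔ open = True
  (((fog ∨ ¬cache) → fog) ↔ ((open → net) → (hot ∧ cache))) → ((hot ∧ net) ∧ (¬fog ∧ ¬hot)) = True
    ((fog ∨ ¬cache) → fog) ↔ ((open → net) → (hot ∧ cache)) = False
      (fog ∨ ¬cache) → fog = True
        fog ∨ ¬cache = True
          ¬cache = True
      (open → net) → (hot ∧ cache) = False
        open → net = True
        hot ∧ cache = False
    (hot ∧ net) ∧ (¬fog ∧ ¬hot) = False
      hot ∧ net = True
      ¬fog ∧ ¬hot = False
        ¬fog = False
        ¬hot = False
Both conjuncts True, so the formula holds.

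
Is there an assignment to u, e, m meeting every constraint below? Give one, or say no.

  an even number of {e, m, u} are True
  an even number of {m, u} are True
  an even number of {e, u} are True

u = False; e = False; m = False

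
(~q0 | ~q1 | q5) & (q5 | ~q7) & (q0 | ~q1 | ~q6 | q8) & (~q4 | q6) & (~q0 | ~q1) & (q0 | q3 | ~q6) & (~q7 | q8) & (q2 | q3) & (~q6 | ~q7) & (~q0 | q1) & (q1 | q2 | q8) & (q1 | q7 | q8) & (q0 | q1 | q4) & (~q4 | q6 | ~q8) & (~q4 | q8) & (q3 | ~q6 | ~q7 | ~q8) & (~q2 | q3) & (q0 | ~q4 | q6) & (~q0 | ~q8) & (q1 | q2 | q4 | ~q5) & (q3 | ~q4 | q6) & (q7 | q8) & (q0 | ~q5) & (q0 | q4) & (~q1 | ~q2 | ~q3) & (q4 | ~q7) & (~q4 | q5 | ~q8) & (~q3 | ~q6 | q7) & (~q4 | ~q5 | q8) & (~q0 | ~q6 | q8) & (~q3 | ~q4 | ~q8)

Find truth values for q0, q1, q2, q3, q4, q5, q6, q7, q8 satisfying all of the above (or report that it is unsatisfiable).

Unsatisfiable — no assignment works.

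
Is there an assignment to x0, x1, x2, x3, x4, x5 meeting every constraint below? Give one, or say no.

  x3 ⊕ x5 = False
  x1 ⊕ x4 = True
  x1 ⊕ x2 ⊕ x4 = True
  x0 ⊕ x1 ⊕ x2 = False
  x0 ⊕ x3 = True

x0=F; x1=F; x2=F; x3=T; x4=T; x5=T

x3 ⊕ x5 = T ⊕ T = False ✓
x1 ⊕ x4 = F ⊕ T = True ✓
x1 ⊕ x2 ⊕ x4 = F ⊕ F ⊕ T = True ✓
x0 ⊕ x1 ⊕ x2 = F ⊕ F ⊕ F = False ✓
x0 ⊕ x3 = F ⊕ T = True ✓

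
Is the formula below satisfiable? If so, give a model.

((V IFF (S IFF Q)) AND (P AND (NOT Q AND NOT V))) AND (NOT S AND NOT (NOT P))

Case P = True: the formula simplifies to ((V IFF (S IFF Q)) AND (NOT Q AND NOT V)) AND NOT S.
  V = True: the conjunct NOT V is False.
  V = False: simplifies to (NOT ((S IFF Q)) AND NOT Q) AND NOT S.
    S = True: the conjunct NOT S is False.
    S = False: simplifies to NOT (NOT Q) AND NOT Q.
      Q = True: the conjunct NOT Q is False.
      Q = False: the conjunct NOT (NOT Q) becomes NOT (NOT False) = False.
Case P = False: the conjunct P is False.
Both cases fail — unsatisfiable.

Unsatisfiable — no assignment works.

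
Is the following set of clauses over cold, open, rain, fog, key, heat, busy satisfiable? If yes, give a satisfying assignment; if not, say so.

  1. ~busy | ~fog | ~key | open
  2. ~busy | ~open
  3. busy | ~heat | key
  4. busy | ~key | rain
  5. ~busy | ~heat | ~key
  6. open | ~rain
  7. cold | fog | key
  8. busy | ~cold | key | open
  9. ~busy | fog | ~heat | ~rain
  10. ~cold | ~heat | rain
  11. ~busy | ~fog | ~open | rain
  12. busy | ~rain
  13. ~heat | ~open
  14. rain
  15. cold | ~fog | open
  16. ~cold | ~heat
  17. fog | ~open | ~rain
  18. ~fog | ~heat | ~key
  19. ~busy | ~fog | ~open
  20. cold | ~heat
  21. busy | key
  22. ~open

The formula is unsatisfiable.

Case open = True:
  Clause (~open) is falsified — contradiction.
Case open = False:
  (open | ~rain) forces rain = False.
  Clause (rain) is falsified — contradiction.
Both cases fail, so the formula is unsatisfiable.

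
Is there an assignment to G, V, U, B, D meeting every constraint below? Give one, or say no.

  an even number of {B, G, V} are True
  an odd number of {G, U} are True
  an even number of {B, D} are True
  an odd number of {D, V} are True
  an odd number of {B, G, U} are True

G = True, V = True, U = False, B = False, D = False

{B, G, V}: 2 true → even ✓
{G, U}: 1 true → odd ✓
{B, D}: 0 true → even ✓
{D, V}: 1 true → odd ✓
{B, G, U}: 1 true → odd ✓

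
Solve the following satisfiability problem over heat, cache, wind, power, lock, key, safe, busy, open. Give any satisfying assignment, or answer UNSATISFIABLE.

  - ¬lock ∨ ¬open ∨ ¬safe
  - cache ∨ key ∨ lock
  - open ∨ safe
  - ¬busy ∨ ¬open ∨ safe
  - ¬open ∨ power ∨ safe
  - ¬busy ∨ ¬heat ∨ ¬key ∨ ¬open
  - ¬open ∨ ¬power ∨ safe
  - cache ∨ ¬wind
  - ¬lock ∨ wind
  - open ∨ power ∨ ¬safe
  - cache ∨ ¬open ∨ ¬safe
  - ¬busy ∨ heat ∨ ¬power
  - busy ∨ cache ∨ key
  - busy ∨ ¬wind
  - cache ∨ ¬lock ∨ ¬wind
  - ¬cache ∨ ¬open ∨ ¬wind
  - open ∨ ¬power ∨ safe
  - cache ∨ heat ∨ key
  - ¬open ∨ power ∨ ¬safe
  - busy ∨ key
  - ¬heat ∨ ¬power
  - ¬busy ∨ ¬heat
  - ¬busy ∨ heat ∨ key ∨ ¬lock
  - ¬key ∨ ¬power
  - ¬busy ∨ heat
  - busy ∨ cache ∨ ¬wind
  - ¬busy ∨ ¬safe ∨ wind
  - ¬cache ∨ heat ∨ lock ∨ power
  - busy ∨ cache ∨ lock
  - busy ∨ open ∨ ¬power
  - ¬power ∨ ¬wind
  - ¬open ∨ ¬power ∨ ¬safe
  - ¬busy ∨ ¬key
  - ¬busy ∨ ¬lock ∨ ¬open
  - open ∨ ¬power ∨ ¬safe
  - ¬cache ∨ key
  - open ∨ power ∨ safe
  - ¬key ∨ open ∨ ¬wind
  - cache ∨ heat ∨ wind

The formula is unsatisfiable.

Case safe = True:
  If busy = True:
    (¬busy ∨ ¬heat) forces heat = False.
    clause (¬busy ∨ heat) is falsified.
  If busy = False:
    (busy ∨ ¬wind) forces wind = False.
    (¬lock ∨ wind) forces lock = False.
    (busy ∨ key) forces key = True.
    (¬key ∨ ¬power) forces power = False.
    (open ∨ power ∨ ¬safe) forces open = True.
    clause (¬open ∨ power ∨ ¬safe) is falsified.
  Every sub-case reaches a contradiction.
Case safe = False:
  (open ∨ safe) forces open = True.
  (¬busy ∨ ¬open ∨ safe) forces busy = False.
  (¬open ∨ power ∨ safe) forces power = True.
  Clause (¬open ∨ ¬power ∨ safe) is falsified — contradiction.
Both cases fail, so the formula is unsatisfiable.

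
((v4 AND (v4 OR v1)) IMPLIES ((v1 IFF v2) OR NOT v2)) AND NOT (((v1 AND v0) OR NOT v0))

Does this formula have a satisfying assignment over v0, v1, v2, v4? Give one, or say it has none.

v0 = True, v1 = False, v2 = True, v4 = False

  (v4 AND (v4 OR v1)) IMPLIES ((v1 IFF v2) OR NOT v2) = True
    v4 AND (v4 OR v1) = False
      v4 OR v1 = False
    (v1 IFF v2) OR NOT v2 = False
      v1 IFF v2 = False
      NOT v2 = False
  NOT (((v1 AND v0) OR NOT v0)) = True
    (v1 AND v0) OR NOT v0 = False
      v1 AND v0 = False
      NOT v0 = False
Both conjuncts True, so the formula holds.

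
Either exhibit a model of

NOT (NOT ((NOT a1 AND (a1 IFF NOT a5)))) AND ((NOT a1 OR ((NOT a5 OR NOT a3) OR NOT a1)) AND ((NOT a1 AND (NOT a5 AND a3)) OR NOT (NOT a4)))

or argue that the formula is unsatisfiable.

a1 = False, a3 = False, a4 = True, a5 = True

  NOT (NOT ((NOT a1 AND (a1 IFF NOT a5)))) = True
    NOT ((NOT a1 AND (a1 IFF NOT a5))) = False
      NOT a1 AND (a1 IFF NOT a5) = True
        NOT a1 = True
        a1 IFF NOT a5 = True
          NOT a5 = False
  (NOT a1 OR ((NOT a5 OR NOT a3) OR NOT a1)) AND ((NOT a1 AND (NOT a5 AND a3)) OR NOT (NOT a4)) = True
    NOT a1 OR ((NOT a5 OR NOT a3) OR NOT a1) = True
      NOT a1 = True
      (NOT a5 OR NOT a3) OR NOT a1 = True
        NOT a5 OR NOT a3 = True
          NOT a5 = False
          NOT a3 = True
        NOT a1 = True
    (NOT a1 AND (NOT a5 AND a3)) OR NOT (NOT a4) = True
      NOT a1 AND (NOT a5 AND a3) = False
        NOT a1 = True
        NOT a5 AND a3 = False
          NOT a5 = False
      NOT (NOT a4) = True
        NOT a4 = False
Both conjuncts True, so the formula holds.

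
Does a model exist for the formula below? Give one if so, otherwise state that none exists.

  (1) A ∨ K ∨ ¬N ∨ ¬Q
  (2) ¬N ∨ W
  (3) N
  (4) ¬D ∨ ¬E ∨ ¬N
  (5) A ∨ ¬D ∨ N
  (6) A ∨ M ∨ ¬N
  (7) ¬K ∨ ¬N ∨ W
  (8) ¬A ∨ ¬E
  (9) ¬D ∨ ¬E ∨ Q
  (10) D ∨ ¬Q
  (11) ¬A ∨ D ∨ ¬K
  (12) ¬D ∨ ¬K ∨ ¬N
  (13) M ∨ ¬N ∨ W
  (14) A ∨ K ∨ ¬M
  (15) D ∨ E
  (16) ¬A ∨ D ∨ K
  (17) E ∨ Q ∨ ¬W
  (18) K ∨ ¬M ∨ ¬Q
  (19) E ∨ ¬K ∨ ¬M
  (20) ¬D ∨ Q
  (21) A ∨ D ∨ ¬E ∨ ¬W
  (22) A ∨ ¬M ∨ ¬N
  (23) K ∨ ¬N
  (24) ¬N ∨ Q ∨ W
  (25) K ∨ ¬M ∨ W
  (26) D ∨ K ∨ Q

Case N = True:
  (¬N ∨ W) forces W = True.
  (K ∨ ¬N) forces K = True.
  (¬D ∨ ¬K ∨ ¬N) forces D = False.
  (D ∨ ¬Q) forces Q = False.
  (¬A ∨ D ∨ ¬K) forces A = False.
  (A ∨ M ∨ ¬N) forces M = True.
  Clause (A ∨ ¬M ∨ ¬N) is falsified — contradiction.
Case N = False:
  Clause (N) is falsified — contradiction.
Both cases fail, so the formula is unsatisfiable.

No satisfying assignment exists.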